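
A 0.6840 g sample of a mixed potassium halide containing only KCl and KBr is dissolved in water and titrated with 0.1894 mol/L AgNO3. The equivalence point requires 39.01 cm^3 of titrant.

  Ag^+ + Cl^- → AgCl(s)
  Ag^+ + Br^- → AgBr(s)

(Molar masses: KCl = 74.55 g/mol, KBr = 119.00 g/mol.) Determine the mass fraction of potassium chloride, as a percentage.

47.87 %

n(AgNO3) = 0.03901 × 0.1894 = 7.388 × 10^-3 mol
Let x = n(KCl), y = n(KBr).
Titrant: 1x + 1y = 7.388 × 10^-3;  mass: 74.55x + 119.00y = 0.6840
Solving, x = 4.392 × 10^-3 mol, y = 2.996 × 10^-3 mol
mass of KCl = 4.392 × 10^-3 × 74.55 = 0.3274 g
% KCl = 0.3274 / 0.6840 × 100 = 47.87 %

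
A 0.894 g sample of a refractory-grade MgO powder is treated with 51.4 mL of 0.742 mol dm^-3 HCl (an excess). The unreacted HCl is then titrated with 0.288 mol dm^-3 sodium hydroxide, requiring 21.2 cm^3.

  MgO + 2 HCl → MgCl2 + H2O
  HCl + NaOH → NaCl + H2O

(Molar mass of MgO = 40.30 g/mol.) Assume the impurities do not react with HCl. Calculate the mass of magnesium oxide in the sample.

n(HCl) added = 0.0514 × 0.742 = 0.0381 mol
n(NaOH) used in back-titration = 0.0212 × 0.288 = 6.11 × 10^-3 mol
n(HCl) left over = 6.11 × 10^-3 mol (1:1 ratio)
n(HCl) consumed by analyte = 0.0381 − 6.11 × 10^-3 = 0.0320 mol
From the 1:2 ratio, n(MgO) = 1/2 × 0.0320 = 0.0160 mol
mass of MgO = 0.0160 × 40.30 = 0.645 g

0.645 g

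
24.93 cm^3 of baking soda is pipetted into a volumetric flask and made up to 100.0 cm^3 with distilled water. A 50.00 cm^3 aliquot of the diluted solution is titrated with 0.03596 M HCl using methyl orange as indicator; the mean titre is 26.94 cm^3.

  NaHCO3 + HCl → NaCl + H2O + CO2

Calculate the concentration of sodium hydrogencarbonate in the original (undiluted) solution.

n(HCl) = 0.02694 × 0.03596 = 9.688 × 10^-4 mol
n(NaHCO3) in the aliquot = 9.688 × 10^-4 mol (1:1 ratio)
[NaHCO3]_dilute = 9.688 × 10^-4 / 0.05000 = 0.01938 mol/L
Dilution factor = 100.0 / 24.93 = 4.011
[NaHCO3]_stock = 0.01938 × 4.011 = 0.07772 mol/L

0.07772 M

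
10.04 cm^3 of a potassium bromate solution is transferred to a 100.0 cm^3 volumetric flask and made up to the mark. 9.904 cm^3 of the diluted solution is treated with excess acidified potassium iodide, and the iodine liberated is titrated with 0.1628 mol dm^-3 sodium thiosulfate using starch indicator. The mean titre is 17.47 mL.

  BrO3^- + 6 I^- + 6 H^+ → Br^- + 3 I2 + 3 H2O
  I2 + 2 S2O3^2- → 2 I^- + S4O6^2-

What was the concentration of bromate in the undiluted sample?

0.4767 mol/L

n(S2O3^2-) = 0.01747 × 0.1628 = 2.844 × 10^-3 mol
n(I2) = n(S2O3^2-)/2 = 1.422 × 10^-3 mol
From the 1:3 ratio, n(BrO3^-) in the aliquot = 1/3 × 1.422 × 10^-3 = 4.740 × 10^-4 mol
[BrO3^-]_dilute = 4.740 × 10^-4 / 0.009904 = 0.04786 mol/L
[BrO3^-]_original = 0.04786 × 100.0/10.04 = 0.4767 mol/L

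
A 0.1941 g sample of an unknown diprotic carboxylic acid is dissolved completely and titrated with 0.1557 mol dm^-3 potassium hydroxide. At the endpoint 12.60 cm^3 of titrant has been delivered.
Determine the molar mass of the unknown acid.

197.9 g/mol

n(KOH) = 0.01260 L × 0.1557 mol/L = 1.962 × 10^-3 mol
From the 1:2 ratio, n(H2A) = 1/2 × 1.962 × 10^-3 = 9.809 × 10^-4 mol
M = m / n = 0.1941 g / 9.809 × 10^-4 mol = 197.9 g/mol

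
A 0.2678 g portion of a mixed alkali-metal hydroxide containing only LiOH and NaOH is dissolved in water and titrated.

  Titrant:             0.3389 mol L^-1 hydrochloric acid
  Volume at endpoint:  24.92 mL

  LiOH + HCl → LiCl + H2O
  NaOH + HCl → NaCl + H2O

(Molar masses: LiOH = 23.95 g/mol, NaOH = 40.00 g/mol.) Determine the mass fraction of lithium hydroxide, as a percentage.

39.01 %

n(HCl) = 0.02492 × 0.3389 = 8.445 × 10^-3 mol
Let x = n(LiOH), y = n(NaOH).
Titrant: 1x + 1y = 8.445 × 10^-3;  mass: 23.95x + 40.00y = 0.2678
Solving, x = 4.362 × 10^-3 mol, y = 4.083 × 10^-3 mol
mass of LiOH = 4.362 × 10^-3 × 23.95 = 0.1045 g
% LiOH = 0.1045 / 0.2678 × 100 = 39.01 %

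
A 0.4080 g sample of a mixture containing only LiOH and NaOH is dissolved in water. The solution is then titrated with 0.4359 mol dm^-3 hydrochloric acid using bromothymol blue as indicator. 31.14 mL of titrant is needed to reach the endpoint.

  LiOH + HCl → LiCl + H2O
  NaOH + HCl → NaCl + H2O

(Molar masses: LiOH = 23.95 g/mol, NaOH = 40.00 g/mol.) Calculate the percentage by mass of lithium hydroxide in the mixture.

49.36 %

n(HCl) = 0.03114 × 0.4359 = 0.01357 mol
Let x = n(LiOH), y = n(NaOH).
Titrant: 1x + 1y = 0.01357;  mass: 23.95x + 40.00y = 0.4080
Solving, x = 8.409 × 10^-3 mol, y = 5.165 × 10^-3 mol
mass of LiOH = 8.409 × 10^-3 × 23.95 = 0.2014 g
% LiOH = 0.2014 / 0.4080 × 100 = 49.36 %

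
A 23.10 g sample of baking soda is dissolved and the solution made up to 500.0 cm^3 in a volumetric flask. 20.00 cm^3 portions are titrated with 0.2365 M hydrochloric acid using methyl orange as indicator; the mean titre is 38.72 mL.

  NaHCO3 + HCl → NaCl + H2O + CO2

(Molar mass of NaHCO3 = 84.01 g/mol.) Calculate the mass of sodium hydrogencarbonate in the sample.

19.23 g

n(HCl) per titration = 0.03872 × 0.2365 = 9.157 × 10^-3 mol
n(NaHCO3) in each aliquot = 9.157 × 10^-3 mol (1:1 ratio)
n(NaHCO3) in the whole flask = 9.157 × 10^-3 × 500.0/20.00 = 0.2289 mol
mass of NaHCO3 = 0.2289 × 84.01 = 19.23 g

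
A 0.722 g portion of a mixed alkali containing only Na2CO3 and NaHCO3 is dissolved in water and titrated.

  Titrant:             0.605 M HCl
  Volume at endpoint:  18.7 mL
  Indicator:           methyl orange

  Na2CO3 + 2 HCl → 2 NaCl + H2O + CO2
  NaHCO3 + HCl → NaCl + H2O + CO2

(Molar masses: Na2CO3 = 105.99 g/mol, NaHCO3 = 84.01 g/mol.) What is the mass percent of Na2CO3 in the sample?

n(HCl) = 0.0187 × 0.605 = 0.0113 mol
Let x = n(Na2CO3), y = n(NaHCO3).
Titrant: 2x + 1y = 0.0113;  mass: 105.99x + 84.01y = 0.722
Solving, x = 3.68 × 10^-3 mol, y = 3.95 × 10^-3 mol
mass of Na2CO3 = 3.68 × 10^-3 × 105.99 = 0.390 g
% Na2CO3 = 0.390 / 0.722 × 100 = 54.1 %

54.1 %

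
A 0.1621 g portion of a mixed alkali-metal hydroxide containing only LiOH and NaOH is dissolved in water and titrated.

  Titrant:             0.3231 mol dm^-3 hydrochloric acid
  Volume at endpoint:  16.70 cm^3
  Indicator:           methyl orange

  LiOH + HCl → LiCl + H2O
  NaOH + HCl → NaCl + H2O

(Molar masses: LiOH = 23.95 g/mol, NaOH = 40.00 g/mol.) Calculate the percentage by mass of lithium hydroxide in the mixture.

n(HCl) = 0.01670 × 0.3231 = 5.396 × 10^-3 mol
Let x = n(LiOH), y = n(NaOH).
Titrant: 1x + 1y = 5.396 × 10^-3;  mass: 23.95x + 40.00y = 0.1621
Solving, x = 3.348 × 10^-3 mol, y = 2.048 × 10^-3 mol
mass of LiOH = 3.348 × 10^-3 × 23.95 = 0.08018 g
% LiOH = 0.08018 / 0.1621 × 100 = 49.46 %

49.46 %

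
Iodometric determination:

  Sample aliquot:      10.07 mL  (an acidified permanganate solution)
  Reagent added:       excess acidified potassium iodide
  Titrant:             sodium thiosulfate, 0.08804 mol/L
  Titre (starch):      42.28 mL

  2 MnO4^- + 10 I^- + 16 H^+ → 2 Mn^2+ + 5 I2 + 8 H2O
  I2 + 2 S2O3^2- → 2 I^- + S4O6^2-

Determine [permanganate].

0.07393 mol/L

n(S2O3^2-) = 0.04228 × 0.08804 = 3.722 × 10^-3 mol
n(I2) = n(S2O3^2-)/2 = 1.861 × 10^-3 mol
From the 2:5 ratio, n(MnO4^-) in the aliquot = 2/5 × 1.861 × 10^-3 = 7.445 × 10^-4 mol
[MnO4^-] = 7.445 × 10^-4 / 0.01007 = 0.07393 mol/L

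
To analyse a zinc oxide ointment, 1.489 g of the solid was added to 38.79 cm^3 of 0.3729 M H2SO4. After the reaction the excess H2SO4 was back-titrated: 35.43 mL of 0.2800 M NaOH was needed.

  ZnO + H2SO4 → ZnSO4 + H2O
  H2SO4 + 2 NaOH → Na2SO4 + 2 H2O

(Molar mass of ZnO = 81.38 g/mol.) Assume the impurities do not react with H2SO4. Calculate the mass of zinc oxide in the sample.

n(H2SO4) added = 0.03879 × 0.3729 = 0.01446 mol
n(NaOH) used in back-titration = 0.03543 × 0.2800 = 9.920 × 10^-3 mol
From the 1:2 ratio, n(H2SO4) left over = 1/2 × 9.920 × 10^-3 = 4.960 × 10^-3 mol
n(H2SO4) consumed by analyte = 0.01446 − 4.960 × 10^-3 = 9.505 × 10^-3 mol
n(ZnO) = 9.505 × 10^-3 mol (1:1 ratio)
mass of ZnO = 9.505 × 10^-3 × 81.38 = 0.7735 g

0.7735 g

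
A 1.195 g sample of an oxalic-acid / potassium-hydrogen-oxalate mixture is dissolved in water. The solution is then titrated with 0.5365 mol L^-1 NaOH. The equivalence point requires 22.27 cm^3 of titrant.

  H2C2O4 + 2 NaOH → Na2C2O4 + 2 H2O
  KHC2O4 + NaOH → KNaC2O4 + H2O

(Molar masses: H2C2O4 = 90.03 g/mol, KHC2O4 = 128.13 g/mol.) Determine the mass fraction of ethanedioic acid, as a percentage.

n(NaOH) = 0.02227 × 0.5365 = 0.01195 mol
Let x = n(H2C2O4), y = n(KHC2O4).
Titrant: 2x + 1y = 0.01195;  mass: 90.03x + 128.13y = 1.195
Solving, x = 2.021 × 10^-3 mol, y = 7.907 × 10^-3 mol
mass of H2C2O4 = 2.021 × 10^-3 × 90.03 = 0.1819 g
% H2C2O4 = 0.1819 / 1.195 × 100 = 15.22 %

15.22 %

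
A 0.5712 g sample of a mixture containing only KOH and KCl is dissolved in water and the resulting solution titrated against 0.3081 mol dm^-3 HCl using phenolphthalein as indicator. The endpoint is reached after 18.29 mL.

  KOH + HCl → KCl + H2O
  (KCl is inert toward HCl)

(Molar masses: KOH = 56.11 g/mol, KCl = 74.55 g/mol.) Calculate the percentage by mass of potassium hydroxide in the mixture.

55.36 %

n(HCl) = 0.01829 × 0.3081 = 5.635 × 10^-3 mol
Let x = n(KOH), y = n(KCl).
Titrant: 1x = 5.635 × 10^-3;  mass: 56.11x + 74.55y = 0.5712
Solving, x = 5.635 × 10^-3 mol, y = 3.421 × 10^-3 mol
mass of KOH = 5.635 × 10^-3 × 56.11 = 0.3162 g
% KOH = 0.3162 / 0.5712 × 100 = 55.36 %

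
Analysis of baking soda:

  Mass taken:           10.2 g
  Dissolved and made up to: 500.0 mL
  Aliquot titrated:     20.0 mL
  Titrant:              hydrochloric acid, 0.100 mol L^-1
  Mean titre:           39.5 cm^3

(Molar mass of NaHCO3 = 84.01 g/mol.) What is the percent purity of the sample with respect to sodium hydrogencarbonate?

81.3 %

NaHCO3 + HCl → NaCl + H2O + CO2
n(HCl) per titration = 0.0395 × 0.100 = 3.95 × 10^-3 mol
n(NaHCO3) in each aliquot = 3.95 × 10^-3 mol (1:1 ratio)
n(NaHCO3) in the whole flask = 3.95 × 10^-3 × 500.0/20.0 = 0.0988 mol
mass of NaHCO3 = 0.0988 × 84.01 = 8.30 g
% NaHCO3 = 8.30 / 10.2 × 100 = 81.3 %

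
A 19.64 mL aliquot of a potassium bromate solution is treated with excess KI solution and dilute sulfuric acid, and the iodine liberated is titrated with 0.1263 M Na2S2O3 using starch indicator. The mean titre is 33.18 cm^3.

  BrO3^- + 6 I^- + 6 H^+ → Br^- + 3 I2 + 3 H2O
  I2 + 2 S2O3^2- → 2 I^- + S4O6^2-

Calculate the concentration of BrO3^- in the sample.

0.03556 M

n(S2O3^2-) = 0.03318 × 0.1263 = 4.191 × 10^-3 mol
n(I2) = n(S2O3^2-)/2 = 2.095 × 10^-3 mol
From the 1:3 ratio, n(BrO3^-) in the aliquot = 1/3 × 2.095 × 10^-3 = 6.984 × 10^-4 mol
[BrO3^-] = 6.984 × 10^-4 / 0.01964 = 0.03556 mol/L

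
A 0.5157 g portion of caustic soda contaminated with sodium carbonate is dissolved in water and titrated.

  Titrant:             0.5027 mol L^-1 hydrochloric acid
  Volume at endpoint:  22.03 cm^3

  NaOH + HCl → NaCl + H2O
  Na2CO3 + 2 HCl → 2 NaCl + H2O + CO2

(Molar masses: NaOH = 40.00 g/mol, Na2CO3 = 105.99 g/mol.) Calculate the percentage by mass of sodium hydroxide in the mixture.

n(HCl) = 0.02203 × 0.5027 = 0.01107 mol
Let x = n(NaOH), y = n(Na2CO3).
Titrant: 1x + 2y = 0.01107;  mass: 40.00x + 105.99y = 0.5157
Solving, x = 5.478 × 10^-3 mol, y = 2.798 × 10^-3 mol
mass of NaOH = 5.478 × 10^-3 × 40.00 = 0.2191 g
% NaOH = 0.2191 / 0.5157 × 100 = 42.49 %

42.49 %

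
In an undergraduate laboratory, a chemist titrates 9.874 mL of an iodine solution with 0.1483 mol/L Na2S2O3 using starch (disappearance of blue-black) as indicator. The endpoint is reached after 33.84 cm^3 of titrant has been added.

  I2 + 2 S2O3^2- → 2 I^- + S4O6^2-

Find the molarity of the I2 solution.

0.2541 mol/L

n(Na2S2O3) = 0.03384 L × 0.1483 mol/L = 5.018 × 10^-3 mol
From the 1:2 mole ratio, n(I2) = 1/2 × 5.018 × 10^-3 = 2.509 × 10^-3 mol
[I2] = 2.509 × 10^-3 mol / 0.009874 L = 0.2541 mol/L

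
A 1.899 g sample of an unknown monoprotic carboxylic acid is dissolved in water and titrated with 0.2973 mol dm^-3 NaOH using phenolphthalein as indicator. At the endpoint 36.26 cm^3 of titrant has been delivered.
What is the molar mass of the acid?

176.2 g/mol

n(NaOH) = 0.03626 L × 0.2973 mol/L = 0.01078 mol
n(HA) = 0.01078 mol (1:1 ratio)
M = m / n = 1.899 g / 0.01078 mol = 176.2 g/mol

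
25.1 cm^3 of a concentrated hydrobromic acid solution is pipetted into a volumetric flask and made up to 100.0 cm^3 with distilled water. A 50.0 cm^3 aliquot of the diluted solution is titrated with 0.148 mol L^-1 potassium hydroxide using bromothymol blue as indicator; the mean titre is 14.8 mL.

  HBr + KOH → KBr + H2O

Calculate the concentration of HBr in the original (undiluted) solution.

n(KOH) = 0.0148 × 0.148 = 2.19 × 10^-3 mol
n(HBr) in the aliquot = 2.19 × 10^-3 mol (1:1 ratio)
[HBr]_dilute = 2.19 × 10^-3 / 0.0500 = 0.0438 mol/L
Dilution factor = 100.0 / 25.1 = 3.984
[HBr]_stock = 0.0438 × 3.984 = 0.175 mol/L

0.175 mol/L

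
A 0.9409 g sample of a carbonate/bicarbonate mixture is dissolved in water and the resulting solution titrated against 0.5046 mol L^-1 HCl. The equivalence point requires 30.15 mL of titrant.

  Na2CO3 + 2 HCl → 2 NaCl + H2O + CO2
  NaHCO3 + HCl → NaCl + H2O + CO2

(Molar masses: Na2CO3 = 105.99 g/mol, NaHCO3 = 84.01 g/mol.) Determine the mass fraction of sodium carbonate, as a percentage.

n(HCl) = 0.03015 × 0.5046 = 0.01521 mol
Let x = n(Na2CO3), y = n(NaHCO3).
Titrant: 2x + 1y = 0.01521;  mass: 105.99x + 84.01y = 0.9409
Solving, x = 5.436 × 10^-3 mol, y = 4.341 × 10^-3 mol
mass of Na2CO3 = 5.436 × 10^-3 × 105.99 = 0.5762 g
% Na2CO3 = 0.5762 / 0.9409 × 100 = 61.24 %

61.24 %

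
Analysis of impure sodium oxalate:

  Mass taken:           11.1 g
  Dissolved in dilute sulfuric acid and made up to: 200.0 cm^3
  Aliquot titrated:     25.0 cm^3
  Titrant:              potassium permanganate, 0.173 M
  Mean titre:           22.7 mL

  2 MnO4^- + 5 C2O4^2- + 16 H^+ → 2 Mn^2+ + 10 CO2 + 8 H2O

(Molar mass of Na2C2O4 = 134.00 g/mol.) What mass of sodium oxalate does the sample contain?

n(KMnO4) per titration = 0.0227 × 0.173 = 3.93 × 10^-3 mol
From the 5:2 ratio, n(Na2C2O4) in each aliquot = 5/2 × 3.93 × 10^-3 = 9.82 × 10^-3 mol
n(Na2C2O4) in the whole flask = 9.82 × 10^-3 × 200.0/25.0 = 0.0785 mol
mass of Na2C2O4 = 0.0785 × 134.00 = 10.5 g

10.5 g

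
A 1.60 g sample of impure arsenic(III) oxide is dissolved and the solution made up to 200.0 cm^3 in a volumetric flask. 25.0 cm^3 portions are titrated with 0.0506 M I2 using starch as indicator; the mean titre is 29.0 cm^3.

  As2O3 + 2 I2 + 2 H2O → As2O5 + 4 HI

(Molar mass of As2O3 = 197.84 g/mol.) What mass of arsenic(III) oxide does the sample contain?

1.16 g

n(I2) per titration = 0.0290 × 0.0506 = 1.47 × 10^-3 mol
From the 1:2 ratio, n(As2O3) in each aliquot = 1/2 × 1.47 × 10^-3 = 7.34 × 10^-4 mol
n(As2O3) in the whole flask = 7.34 × 10^-4 × 200.0/25.0 = 5.87 × 10^-3 mol
mass of As2O3 = 5.87 × 10^-3 × 197.84 = 1.16 g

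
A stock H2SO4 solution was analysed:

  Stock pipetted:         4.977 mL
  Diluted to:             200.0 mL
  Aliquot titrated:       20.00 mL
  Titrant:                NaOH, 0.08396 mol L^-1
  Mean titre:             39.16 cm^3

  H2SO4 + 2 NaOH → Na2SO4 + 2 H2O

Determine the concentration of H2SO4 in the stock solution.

3.303 mol/L

n(NaOH) = 0.03916 × 0.08396 = 3.288 × 10^-3 mol
From the 1:2 ratio, n(H2SO4) in the aliquot = 1/2 × 3.288 × 10^-3 = 1.644 × 10^-3 mol
[H2SO4]_dilute = 1.644 × 10^-3 / 0.02000 = 0.08220 mol/L
Dilution factor = 200.0 / 4.977 = 40.18
[H2SO4]_stock = 0.08220 × 40.18 = 3.303 mol/L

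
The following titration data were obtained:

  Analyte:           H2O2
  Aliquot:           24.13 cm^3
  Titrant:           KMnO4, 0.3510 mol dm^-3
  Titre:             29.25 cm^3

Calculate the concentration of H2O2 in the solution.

1.064 mol/L

2 MnO4^- + 5 H2O2 + 6 H^+ → 2 Mn^2+ + 5 O2 + 8 H2O
n(KMnO4) = 0.02925 L × 0.3510 mol/L = 0.01027 mol
From the 5:2 mole ratio, n(H2O2) = 5/2 × 0.01027 = 0.02567 mol
[H2O2] = 0.02567 mol / 0.02413 L = 1.064 mol/L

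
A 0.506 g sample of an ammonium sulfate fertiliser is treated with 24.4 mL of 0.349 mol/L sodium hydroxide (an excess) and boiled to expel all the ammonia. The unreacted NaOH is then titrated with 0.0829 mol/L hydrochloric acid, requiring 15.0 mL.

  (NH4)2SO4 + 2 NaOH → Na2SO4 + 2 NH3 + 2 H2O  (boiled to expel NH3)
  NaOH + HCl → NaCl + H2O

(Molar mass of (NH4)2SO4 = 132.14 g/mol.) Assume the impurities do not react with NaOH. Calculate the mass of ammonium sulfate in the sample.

0.480 g

n(NaOH) added = 0.0244 × 0.349 = 8.52 × 10^-3 mol
n(HCl) used in back-titration = 0.0150 × 0.0829 = 1.24 × 10^-3 mol
n(NaOH) left over = 1.24 × 10^-3 mol (1:1 ratio)
n(NaOH) consumed by analyte = 8.52 × 10^-3 − 1.24 × 10^-3 = 7.27 × 10^-3 mol
From the 1:2 ratio, n((NH4)2SO4) = 1/2 × 7.27 × 10^-3 = 3.64 × 10^-3 mol
mass of (NH4)2SO4 = 3.64 × 10^-3 × 132.14 = 0.480 g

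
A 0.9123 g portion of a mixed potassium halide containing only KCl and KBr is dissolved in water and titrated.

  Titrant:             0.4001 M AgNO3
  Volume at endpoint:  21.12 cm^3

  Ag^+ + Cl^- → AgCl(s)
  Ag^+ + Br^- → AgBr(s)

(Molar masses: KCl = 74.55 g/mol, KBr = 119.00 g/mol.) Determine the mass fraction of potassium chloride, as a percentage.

17.15 %

n(AgNO3) = 0.02112 × 0.4001 = 8.450 × 10^-3 mol
Let x = n(KCl), y = n(KBr).
Titrant: 1x + 1y = 8.450 × 10^-3;  mass: 74.55x + 119.00y = 0.9123
Solving, x = 2.098 × 10^-3 mol, y = 6.352 × 10^-3 mol
mass of KCl = 2.098 × 10^-3 × 74.55 = 0.1564 g
% KCl = 0.1564 / 0.9123 × 100 = 17.15 %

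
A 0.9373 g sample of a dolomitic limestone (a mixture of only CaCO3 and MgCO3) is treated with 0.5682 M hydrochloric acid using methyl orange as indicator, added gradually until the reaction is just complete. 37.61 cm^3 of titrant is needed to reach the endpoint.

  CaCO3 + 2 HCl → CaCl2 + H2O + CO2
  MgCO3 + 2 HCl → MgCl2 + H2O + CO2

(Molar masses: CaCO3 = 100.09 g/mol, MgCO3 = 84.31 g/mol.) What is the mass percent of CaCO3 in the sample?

24.66 %

n(HCl) = 0.03761 × 0.5682 = 0.02137 mol
Let x = n(CaCO3), y = n(MgCO3).
Titrant: 2x + 2y = 0.02137;  mass: 100.09x + 84.31y = 0.9373
Solving, x = 2.310 × 10^-3 mol, y = 8.375 × 10^-3 mol
mass of CaCO3 = 2.310 × 10^-3 × 100.09 = 0.2312 g
% CaCO3 = 0.2312 / 0.9373 × 100 = 24.66 %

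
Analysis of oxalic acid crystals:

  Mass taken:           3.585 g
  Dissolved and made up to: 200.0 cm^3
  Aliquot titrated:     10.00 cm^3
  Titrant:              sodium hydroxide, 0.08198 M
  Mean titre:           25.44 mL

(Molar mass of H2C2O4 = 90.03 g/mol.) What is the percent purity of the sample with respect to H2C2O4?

H2C2O4 + 2 NaOH → Na2C2O4 + 2 H2O
n(NaOH) per titration = 0.02544 × 0.08198 = 2.086 × 10^-3 mol
From the 1:2 ratio, n(H2C2O4) in each aliquot = 1/2 × 2.086 × 10^-3 = 1.043 × 10^-3 mol
n(H2C2O4) in the whole flask = 1.043 × 10^-3 × 200.0/10.00 = 0.02086 mol
mass of H2C2O4 = 0.02086 × 90.03 = 1.878 g
% H2C2O4 = 1.878 / 3.585 × 100 = 52.37 %

52.37 %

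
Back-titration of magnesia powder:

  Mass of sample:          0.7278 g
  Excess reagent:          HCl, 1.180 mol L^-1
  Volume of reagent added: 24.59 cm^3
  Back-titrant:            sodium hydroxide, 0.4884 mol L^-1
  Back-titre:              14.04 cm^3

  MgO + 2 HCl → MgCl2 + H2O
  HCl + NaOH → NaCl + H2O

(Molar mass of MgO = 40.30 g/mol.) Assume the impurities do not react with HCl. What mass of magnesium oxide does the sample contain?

0.4465 g

n(HCl) added = 0.02459 × 1.180 = 0.02902 mol
n(NaOH) used in back-titration = 0.01404 × 0.4884 = 6.857 × 10^-3 mol
n(HCl) left over = 6.857 × 10^-3 mol (1:1 ratio)
n(HCl) consumed by analyte = 0.02902 − 6.857 × 10^-3 = 0.02216 mol
From the 1:2 ratio, n(MgO) = 1/2 × 0.02216 = 0.01108 mol
mass of MgO = 0.01108 × 40.30 = 0.4465 g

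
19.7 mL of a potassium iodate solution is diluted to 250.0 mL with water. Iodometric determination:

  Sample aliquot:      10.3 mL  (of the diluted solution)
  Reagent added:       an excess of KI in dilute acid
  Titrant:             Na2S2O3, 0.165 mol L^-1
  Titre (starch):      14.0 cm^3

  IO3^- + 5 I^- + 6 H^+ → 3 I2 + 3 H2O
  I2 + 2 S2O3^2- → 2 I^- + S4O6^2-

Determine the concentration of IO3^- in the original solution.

n(S2O3^2-) = 0.0140 × 0.165 = 2.31 × 10^-3 mol
n(I2) = n(S2O3^2-)/2 = 1.16 × 10^-3 mol
From the 1:3 ratio, n(IO3^-) in the aliquot = 1/3 × 1.16 × 10^-3 = 3.85 × 10^-4 mol
[IO3^-]_dilute = 3.85 × 10^-4 / 0.0103 = 0.0374 mol/L
[IO3^-]_original = 0.0374 × 250.0/19.7 = 0.474 mol/L

0.474 mol/L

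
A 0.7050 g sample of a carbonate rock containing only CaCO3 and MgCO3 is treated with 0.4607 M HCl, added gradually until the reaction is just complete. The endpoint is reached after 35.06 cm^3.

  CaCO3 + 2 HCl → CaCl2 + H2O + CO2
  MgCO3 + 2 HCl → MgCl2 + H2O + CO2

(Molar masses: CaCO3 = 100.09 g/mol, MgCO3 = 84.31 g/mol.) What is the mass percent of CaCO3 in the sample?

21.69 %

n(HCl) = 0.03506 × 0.4607 = 0.01615 mol
Let x = n(CaCO3), y = n(MgCO3).
Titrant: 2x + 2y = 0.01615;  mass: 100.09x + 84.31y = 0.7050
Solving, x = 1.528 × 10^-3 mol, y = 6.548 × 10^-3 mol
mass of CaCO3 = 1.528 × 10^-3 × 100.09 = 0.1529 g
% CaCO3 = 0.1529 / 0.7050 × 100 = 21.69 %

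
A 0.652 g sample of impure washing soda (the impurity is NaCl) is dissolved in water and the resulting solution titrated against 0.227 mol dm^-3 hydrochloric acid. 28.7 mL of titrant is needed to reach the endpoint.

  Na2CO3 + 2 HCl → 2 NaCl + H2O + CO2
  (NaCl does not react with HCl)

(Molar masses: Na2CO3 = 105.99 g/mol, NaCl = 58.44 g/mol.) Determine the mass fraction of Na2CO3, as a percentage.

n(HCl) = 0.0287 × 0.227 = 6.51 × 10^-3 mol
Let x = n(Na2CO3), y = n(NaCl).
Titrant: 2x = 6.51 × 10^-3;  mass: 105.99x + 58.44y = 0.652
Solving, x = 3.26 × 10^-3 mol, y = 5.25 × 10^-3 mol
mass of Na2CO3 = 3.26 × 10^-3 × 105.99 = 0.345 g
% Na2CO3 = 0.345 / 0.652 × 100 = 53.0 %

53.0 %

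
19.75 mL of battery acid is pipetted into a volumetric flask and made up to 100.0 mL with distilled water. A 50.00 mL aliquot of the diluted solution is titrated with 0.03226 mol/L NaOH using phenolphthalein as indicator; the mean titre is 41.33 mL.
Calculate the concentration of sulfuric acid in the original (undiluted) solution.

H2SO4 + 2 NaOH → Na2SO4 + 2 H2O
n(NaOH) = 0.04133 × 0.03226 = 1.333 × 10^-3 mol
From the 1:2 ratio, n(H2SO4) in the aliquot = 1/2 × 1.333 × 10^-3 = 6.667 × 10^-4 mol
[H2SO4]_dilute = 6.667 × 10^-4 / 0.05000 = 0.01333 mol/L
Dilution factor = 100.0 / 19.75 = 5.063
[H2SO4]_stock = 0.01333 × 5.063 = 0.06751 mol/L

0.06751 mol/L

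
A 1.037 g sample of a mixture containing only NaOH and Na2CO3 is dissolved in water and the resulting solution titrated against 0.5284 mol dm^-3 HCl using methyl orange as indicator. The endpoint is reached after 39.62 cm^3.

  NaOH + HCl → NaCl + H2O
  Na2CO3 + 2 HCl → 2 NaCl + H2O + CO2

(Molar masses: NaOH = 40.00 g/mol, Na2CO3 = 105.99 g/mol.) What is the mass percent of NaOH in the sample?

n(HCl) = 0.03962 × 0.5284 = 0.02094 mol
Let x = n(NaOH), y = n(Na2CO3).
Titrant: 1x + 2y = 0.02094;  mass: 40.00x + 105.99y = 1.037
Solving, x = 5.576 × 10^-3 mol, y = 7.680 × 10^-3 mol
mass of NaOH = 5.576 × 10^-3 × 40.00 = 0.2230 g
% NaOH = 0.2230 / 1.037 × 100 = 21.51 %

21.51 %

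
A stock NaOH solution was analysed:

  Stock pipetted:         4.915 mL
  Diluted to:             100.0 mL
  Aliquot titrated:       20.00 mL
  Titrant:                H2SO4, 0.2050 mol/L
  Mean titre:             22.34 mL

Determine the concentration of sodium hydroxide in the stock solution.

9.318 mol/L

2 NaOH + H2SO4 → Na2SO4 + 2 H2O
n(H2SO4) = 0.02234 × 0.2050 = 4.580 × 10^-3 mol
From the 2:1 ratio, n(NaOH) in the aliquot = 2/1 × 4.580 × 10^-3 = 9.159 × 10^-3 mol
[NaOH]_dilute = 9.159 × 10^-3 / 0.02000 = 0.4580 mol/L
Dilution factor = 100.0 / 4.915 = 20.35
[NaOH]_stock = 0.4580 × 20.35 = 9.318 mol/L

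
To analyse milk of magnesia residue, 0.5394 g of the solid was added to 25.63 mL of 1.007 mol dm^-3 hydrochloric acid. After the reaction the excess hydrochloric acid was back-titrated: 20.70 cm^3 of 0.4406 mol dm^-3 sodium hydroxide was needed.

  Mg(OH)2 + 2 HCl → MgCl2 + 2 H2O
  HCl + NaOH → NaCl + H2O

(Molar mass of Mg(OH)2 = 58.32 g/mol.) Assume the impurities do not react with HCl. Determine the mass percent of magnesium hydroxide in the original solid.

n(HCl) added = 0.02563 × 1.007 = 0.02581 mol
n(NaOH) used in back-titration = 0.02070 × 0.4406 = 9.120 × 10^-3 mol
n(HCl) left over = 9.120 × 10^-3 mol (1:1 ratio)
n(HCl) consumed by analyte = 0.02581 − 9.120 × 10^-3 = 0.01669 mol
From the 1:2 ratio, n(Mg(OH)2) = 1/2 × 0.01669 = 8.344 × 10^-3 mol
mass of Mg(OH)2 = 8.344 × 10^-3 × 58.32 = 0.4867 g
% Mg(OH)2 = 0.4867 / 0.5394 × 100 = 90.22 %

90.22 %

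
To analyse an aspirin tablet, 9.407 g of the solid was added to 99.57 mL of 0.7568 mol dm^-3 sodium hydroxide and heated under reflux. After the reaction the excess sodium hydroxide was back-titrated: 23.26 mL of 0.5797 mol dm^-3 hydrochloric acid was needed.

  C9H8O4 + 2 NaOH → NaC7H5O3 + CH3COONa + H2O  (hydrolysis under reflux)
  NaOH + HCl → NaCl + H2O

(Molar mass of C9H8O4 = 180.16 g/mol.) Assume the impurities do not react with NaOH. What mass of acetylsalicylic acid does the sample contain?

5.573 g

n(NaOH) added = 0.09957 × 0.7568 = 0.07535 mol
n(HCl) used in back-titration = 0.02326 × 0.5797 = 0.01348 mol
n(NaOH) left over = 0.01348 mol (1:1 ratio)
n(NaOH) consumed by analyte = 0.07535 − 0.01348 = 0.06187 mol
From the 1:2 ratio, n(C9H8O4) = 1/2 × 0.06187 = 0.03094 mol
mass of C9H8O4 = 0.03094 × 180.16 = 5.573 g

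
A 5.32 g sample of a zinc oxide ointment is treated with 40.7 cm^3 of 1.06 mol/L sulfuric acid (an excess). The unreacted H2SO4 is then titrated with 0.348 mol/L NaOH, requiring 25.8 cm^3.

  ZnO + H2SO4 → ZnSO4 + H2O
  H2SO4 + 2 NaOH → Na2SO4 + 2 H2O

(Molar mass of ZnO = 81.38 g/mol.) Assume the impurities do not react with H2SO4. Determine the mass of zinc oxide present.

3.15 g

n(H2SO4) added = 0.0407 × 1.06 = 0.0431 mol
n(NaOH) used in back-titration = 0.0258 × 0.348 = 8.98 × 10^-3 mol
From the 1:2 ratio, n(H2SO4) left over = 1/2 × 8.98 × 10^-3 = 4.49 × 10^-3 mol
n(H2SO4) consumed by analyte = 0.0431 − 4.49 × 10^-3 = 0.0387 mol
n(ZnO) = 0.0387 mol (1:1 ratio)
mass of ZnO = 0.0387 × 81.38 = 3.15 g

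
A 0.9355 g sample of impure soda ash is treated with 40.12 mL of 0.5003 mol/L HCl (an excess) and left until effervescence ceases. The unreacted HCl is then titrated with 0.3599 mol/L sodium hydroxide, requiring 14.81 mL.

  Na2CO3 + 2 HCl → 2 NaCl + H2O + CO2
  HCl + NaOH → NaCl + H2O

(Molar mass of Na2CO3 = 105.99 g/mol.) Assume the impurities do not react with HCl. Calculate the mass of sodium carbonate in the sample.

0.7812 g

n(HCl) added = 0.04012 × 0.5003 = 0.02007 mol
n(NaOH) used in back-titration = 0.01481 × 0.3599 = 5.330 × 10^-3 mol
n(HCl) left over = 5.330 × 10^-3 mol (1:1 ratio)
n(HCl) consumed by analyte = 0.02007 − 5.330 × 10^-3 = 0.01474 mol
From the 1:2 ratio, n(Na2CO3) = 1/2 × 0.01474 = 7.371 × 10^-3 mol
mass of Na2CO3 = 7.371 × 10^-3 × 105.99 = 0.7812 g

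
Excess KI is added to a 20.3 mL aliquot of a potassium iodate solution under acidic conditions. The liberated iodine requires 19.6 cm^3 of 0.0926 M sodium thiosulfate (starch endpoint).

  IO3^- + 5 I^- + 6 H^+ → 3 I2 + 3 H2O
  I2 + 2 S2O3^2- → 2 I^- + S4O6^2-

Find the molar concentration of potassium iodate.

n(S2O3^2-) = 0.0196 × 0.0926 = 1.81 × 10^-3 mol
n(I2) = n(S2O3^2-)/2 = 9.07 × 10^-4 mol
From the 1:3 ratio, n(IO3^-) in the aliquot = 1/3 × 9.07 × 10^-4 = 3.02 × 10^-4 mol
[IO3^-] = 3.02 × 10^-4 / 0.0203 = 0.0149 mol/L

0.0149 M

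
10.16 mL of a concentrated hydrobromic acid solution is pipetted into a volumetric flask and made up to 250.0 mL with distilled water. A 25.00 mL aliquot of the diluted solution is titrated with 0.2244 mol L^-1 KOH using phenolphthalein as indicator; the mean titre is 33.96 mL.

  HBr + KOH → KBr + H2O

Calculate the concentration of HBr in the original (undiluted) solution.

n(KOH) = 0.03396 × 0.2244 = 7.621 × 10^-3 mol
n(HBr) in the aliquot = 7.621 × 10^-3 mol (1:1 ratio)
[HBr]_dilute = 7.621 × 10^-3 / 0.02500 = 0.3048 mol/L
Dilution factor = 250.0 / 10.16 = 24.61
[HBr]_stock = 0.3048 × 24.61 = 7.501 mol/L

7.501 mol/L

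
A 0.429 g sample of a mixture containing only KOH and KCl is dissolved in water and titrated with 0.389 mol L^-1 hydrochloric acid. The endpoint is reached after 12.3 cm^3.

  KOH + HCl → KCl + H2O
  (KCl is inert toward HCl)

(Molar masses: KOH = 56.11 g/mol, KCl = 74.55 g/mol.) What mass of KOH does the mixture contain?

n(HCl) = 0.0123 × 0.389 = 4.78 × 10^-3 mol
Let x = n(KOH), y = n(KCl).
Titrant: 1x = 4.78 × 10^-3;  mass: 56.11x + 74.55y = 0.429
Solving, x = 4.78 × 10^-3 mol, y = 2.15 × 10^-3 mol
mass of KOH = 4.78 × 10^-3 × 56.11 = 0.268 g

0.268 g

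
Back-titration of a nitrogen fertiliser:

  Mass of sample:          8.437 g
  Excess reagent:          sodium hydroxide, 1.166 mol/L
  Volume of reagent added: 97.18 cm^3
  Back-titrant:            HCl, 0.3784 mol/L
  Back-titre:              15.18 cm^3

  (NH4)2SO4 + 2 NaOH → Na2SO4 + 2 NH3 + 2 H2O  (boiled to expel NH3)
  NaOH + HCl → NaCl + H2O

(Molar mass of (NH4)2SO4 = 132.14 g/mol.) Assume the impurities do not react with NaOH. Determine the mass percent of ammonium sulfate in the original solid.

n(NaOH) added = 0.09718 × 1.166 = 0.1133 mol
n(HCl) used in back-titration = 0.01518 × 0.3784 = 5.744 × 10^-3 mol
n(NaOH) left over = 5.744 × 10^-3 mol (1:1 ratio)
n(NaOH) consumed by analyte = 0.1133 − 5.744 × 10^-3 = 0.1076 mol
From the 1:2 ratio, n((NH4)2SO4) = 1/2 × 0.1076 = 0.05378 mol
mass of (NH4)2SO4 = 0.05378 × 132.14 = 7.107 g
% (NH4)2SO4 = 7.107 / 8.437 × 100 = 84.24 %

84.24 %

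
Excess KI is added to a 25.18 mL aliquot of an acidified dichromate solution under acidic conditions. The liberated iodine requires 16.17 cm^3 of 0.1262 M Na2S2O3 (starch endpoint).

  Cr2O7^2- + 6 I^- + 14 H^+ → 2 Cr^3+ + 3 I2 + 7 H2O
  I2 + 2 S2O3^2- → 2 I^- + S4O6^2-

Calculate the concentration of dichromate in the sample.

n(S2O3^2-) = 0.01617 × 0.1262 = 2.041 × 10^-3 mol
n(I2) = n(S2O3^2-)/2 = 1.020 × 10^-3 mol
From the 1:3 ratio, n(Cr2O7^2-) in the aliquot = 1/3 × 1.020 × 10^-3 = 3.401 × 10^-4 mol
[Cr2O7^2-] = 3.401 × 10^-4 / 0.02518 = 0.01351 mol/L

0.01351 M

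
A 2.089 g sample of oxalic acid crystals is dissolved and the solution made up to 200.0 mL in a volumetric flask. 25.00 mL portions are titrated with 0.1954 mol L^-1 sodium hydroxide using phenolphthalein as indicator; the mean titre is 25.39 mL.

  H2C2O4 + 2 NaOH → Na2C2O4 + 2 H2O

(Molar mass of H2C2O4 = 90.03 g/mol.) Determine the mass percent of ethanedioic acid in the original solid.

n(NaOH) per titration = 0.02539 × 0.1954 = 4.961 × 10^-3 mol
From the 1:2 ratio, n(H2C2O4) in each aliquot = 1/2 × 4.961 × 10^-3 = 2.481 × 10^-3 mol
n(H2C2O4) in the whole flask = 2.481 × 10^-3 × 200.0/25.00 = 0.01984 mol
mass of H2C2O4 = 0.01984 × 90.03 = 1.787 g
% H2C2O4 = 1.787 / 2.089 × 100 = 85.53 %

85.53 %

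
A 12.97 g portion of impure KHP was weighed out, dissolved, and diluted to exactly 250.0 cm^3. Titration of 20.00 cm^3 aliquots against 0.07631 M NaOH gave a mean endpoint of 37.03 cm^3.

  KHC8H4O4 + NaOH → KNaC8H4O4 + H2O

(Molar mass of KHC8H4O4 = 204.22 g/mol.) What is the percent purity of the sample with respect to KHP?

n(NaOH) per titration = 0.03703 × 0.07631 = 2.826 × 10^-3 mol
n(KHC8H4O4) in each aliquot = 2.826 × 10^-3 mol (1:1 ratio)
n(KHC8H4O4) in the whole flask = 2.826 × 10^-3 × 250.0/20.00 = 0.03532 mol
mass of KHC8H4O4 = 0.03532 × 204.22 = 7.213 g
% KHC8H4O4 = 7.213 / 12.97 × 100 = 55.62 %

55.62 %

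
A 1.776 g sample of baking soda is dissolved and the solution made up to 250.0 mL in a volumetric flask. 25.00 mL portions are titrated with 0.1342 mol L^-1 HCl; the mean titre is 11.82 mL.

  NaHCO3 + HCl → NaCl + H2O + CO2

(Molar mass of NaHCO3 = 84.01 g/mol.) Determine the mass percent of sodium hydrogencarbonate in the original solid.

n(HCl) per titration = 0.01182 × 0.1342 = 1.586 × 10^-3 mol
n(NaHCO3) in each aliquot = 1.586 × 10^-3 mol (1:1 ratio)
n(NaHCO3) in the whole flask = 1.586 × 10^-3 × 250.0/25.00 = 0.01586 mol
mass of NaHCO3 = 0.01586 × 84.01 = 1.333 g
% NaHCO3 = 1.333 / 1.776 × 100 = 75.03 %

75.03 %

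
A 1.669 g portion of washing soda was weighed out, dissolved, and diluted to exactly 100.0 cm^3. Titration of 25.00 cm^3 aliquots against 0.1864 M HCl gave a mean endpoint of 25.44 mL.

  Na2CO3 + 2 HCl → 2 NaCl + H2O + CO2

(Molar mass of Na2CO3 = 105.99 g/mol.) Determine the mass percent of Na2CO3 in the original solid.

n(HCl) per titration = 0.02544 × 0.1864 = 4.742 × 10^-3 mol
From the 1:2 ratio, n(Na2CO3) in each aliquot = 1/2 × 4.742 × 10^-3 = 2.371 × 10^-3 mol
n(Na2CO3) in the whole flask = 2.371 × 10^-3 × 100.0/25.00 = 9.484 × 10^-3 mol
mass of Na2CO3 = 9.484 × 10^-3 × 105.99 = 1.005 g
% Na2CO3 = 1.005 / 1.669 × 100 = 60.23 %

60.23 %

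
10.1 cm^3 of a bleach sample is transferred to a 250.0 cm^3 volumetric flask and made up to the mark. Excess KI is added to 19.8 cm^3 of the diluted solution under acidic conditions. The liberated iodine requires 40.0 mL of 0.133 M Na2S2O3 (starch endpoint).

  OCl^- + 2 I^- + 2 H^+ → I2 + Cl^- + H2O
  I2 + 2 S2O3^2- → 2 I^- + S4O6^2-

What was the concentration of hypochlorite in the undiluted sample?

n(S2O3^2-) = 0.0400 × 0.133 = 5.32 × 10^-3 mol
n(I2) = n(S2O3^2-)/2 = 2.66 × 10^-3 mol
n(OCl^-) in the aliquot = 2.66 × 10^-3 mol (1:1 ratio)
[OCl^-]_dilute = 2.66 × 10^-3 / 0.0198 = 0.134 mol/L
[OCl^-]_original = 0.134 × 250.0/10.1 = 3.33 mol/L

3.33 M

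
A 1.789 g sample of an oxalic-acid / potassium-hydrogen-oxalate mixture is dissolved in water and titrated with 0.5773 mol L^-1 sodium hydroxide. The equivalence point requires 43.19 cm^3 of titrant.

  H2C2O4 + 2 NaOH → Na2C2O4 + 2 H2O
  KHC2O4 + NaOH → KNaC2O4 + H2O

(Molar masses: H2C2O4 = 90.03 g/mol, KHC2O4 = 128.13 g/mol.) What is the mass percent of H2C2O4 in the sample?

42.56 %

n(NaOH) = 0.04319 × 0.5773 = 0.02493 mol
Let x = n(H2C2O4), y = n(KHC2O4).
Titrant: 2x + 1y = 0.02493;  mass: 90.03x + 128.13y = 1.789
Solving, x = 8.457 × 10^-3 mol, y = 8.020 × 10^-3 mol
mass of H2C2O4 = 8.457 × 10^-3 × 90.03 = 0.7613 g
% H2C2O4 = 0.7613 / 1.789 × 100 = 42.56 %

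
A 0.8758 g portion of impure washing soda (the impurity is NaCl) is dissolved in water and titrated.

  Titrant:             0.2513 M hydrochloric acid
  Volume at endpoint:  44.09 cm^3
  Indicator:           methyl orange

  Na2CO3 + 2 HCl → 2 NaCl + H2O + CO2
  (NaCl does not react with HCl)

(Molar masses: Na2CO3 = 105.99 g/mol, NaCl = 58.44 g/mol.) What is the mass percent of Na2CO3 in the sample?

n(HCl) = 0.04409 × 0.2513 = 0.01108 mol
Let x = n(Na2CO3), y = n(NaCl).
Titrant: 2x = 0.01108;  mass: 105.99x + 58.44y = 0.8758
Solving, x = 5.540 × 10^-3 mol, y = 4.939 × 10^-3 mol
mass of Na2CO3 = 5.540 × 10^-3 × 105.99 = 0.5872 g
% Na2CO3 = 0.5872 / 0.8758 × 100 = 67.04 %

67.04 %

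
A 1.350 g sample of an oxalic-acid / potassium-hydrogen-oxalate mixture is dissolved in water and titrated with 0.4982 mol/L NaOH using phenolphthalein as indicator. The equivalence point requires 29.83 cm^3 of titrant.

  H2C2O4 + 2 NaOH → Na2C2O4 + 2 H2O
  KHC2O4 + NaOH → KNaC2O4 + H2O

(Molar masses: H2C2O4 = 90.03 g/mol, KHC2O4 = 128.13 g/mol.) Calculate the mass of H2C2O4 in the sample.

0.3001 g

n(NaOH) = 0.02983 × 0.4982 = 0.01486 mol
Let x = n(H2C2O4), y = n(KHC2O4).
Titrant: 2x + 1y = 0.01486;  mass: 90.03x + 128.13y = 1.350
Solving, x = 3.334 × 10^-3 mol, y = 8.194 × 10^-3 mol
mass of H2C2O4 = 3.334 × 10^-3 × 90.03 = 0.3001 g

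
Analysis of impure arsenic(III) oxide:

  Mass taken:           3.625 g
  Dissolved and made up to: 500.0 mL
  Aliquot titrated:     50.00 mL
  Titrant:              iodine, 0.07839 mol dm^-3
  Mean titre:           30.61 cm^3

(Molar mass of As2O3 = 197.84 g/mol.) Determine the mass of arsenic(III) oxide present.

2.374 g

As2O3 + 2 I2 + 2 H2O → As2O5 + 4 HI
n(I2) per titration = 0.03061 × 0.07839 = 2.400 × 10^-3 mol
From the 1:2 ratio, n(As2O3) in each aliquot = 1/2 × 2.400 × 10^-3 = 1.200 × 10^-3 mol
n(As2O3) in the whole flask = 1.200 × 10^-3 × 500.0/50.00 = 0.01200 mol
mass of As2O3 = 0.01200 × 197.84 = 2.374 g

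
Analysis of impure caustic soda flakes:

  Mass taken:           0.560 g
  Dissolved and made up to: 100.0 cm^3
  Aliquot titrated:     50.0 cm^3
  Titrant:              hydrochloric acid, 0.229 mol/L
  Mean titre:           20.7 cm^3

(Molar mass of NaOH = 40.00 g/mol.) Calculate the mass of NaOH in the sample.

NaOH + HCl → NaCl + H2O
n(HCl) per titration = 0.0207 × 0.229 = 4.74 × 10^-3 mol
n(NaOH) in each aliquot = 4.74 × 10^-3 mol (1:1 ratio)
n(NaOH) in the whole flask = 4.74 × 10^-3 × 100.0/50.0 = 9.48 × 10^-3 mol
mass of NaOH = 9.48 × 10^-3 × 40.00 = 0.379 g

0.379 g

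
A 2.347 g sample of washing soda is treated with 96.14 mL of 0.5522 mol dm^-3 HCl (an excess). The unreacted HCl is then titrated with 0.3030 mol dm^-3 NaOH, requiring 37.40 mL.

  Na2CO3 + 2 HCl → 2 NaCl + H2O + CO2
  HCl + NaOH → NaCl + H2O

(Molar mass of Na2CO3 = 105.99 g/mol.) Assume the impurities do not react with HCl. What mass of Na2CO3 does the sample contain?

n(HCl) added = 0.09614 × 0.5522 = 0.05309 mol
n(NaOH) used in back-titration = 0.03740 × 0.3030 = 0.01133 mol
n(HCl) left over = 0.01133 mol (1:1 ratio)
n(HCl) consumed by analyte = 0.05309 − 0.01133 = 0.04176 mol
From the 1:2 ratio, n(Na2CO3) = 1/2 × 0.04176 = 0.02088 mol
mass of Na2CO3 = 0.02088 × 105.99 = 2.213 g

2.213 g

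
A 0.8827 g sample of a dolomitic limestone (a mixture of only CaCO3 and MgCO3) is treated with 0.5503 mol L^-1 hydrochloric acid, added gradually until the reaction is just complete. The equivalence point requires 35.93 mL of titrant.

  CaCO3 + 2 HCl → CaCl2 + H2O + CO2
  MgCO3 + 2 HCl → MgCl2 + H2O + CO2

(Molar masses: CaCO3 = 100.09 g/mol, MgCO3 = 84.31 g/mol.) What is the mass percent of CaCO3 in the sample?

n(HCl) = 0.03593 × 0.5503 = 0.01977 mol
Let x = n(CaCO3), y = n(MgCO3).
Titrant: 2x + 2y = 0.01977;  mass: 100.09x + 84.31y = 0.8827
Solving, x = 3.118 × 10^-3 mol, y = 6.768 × 10^-3 mol
mass of CaCO3 = 3.118 × 10^-3 × 100.09 = 0.3121 g
% CaCO3 = 0.3121 / 0.8827 × 100 = 35.35 %

35.35 %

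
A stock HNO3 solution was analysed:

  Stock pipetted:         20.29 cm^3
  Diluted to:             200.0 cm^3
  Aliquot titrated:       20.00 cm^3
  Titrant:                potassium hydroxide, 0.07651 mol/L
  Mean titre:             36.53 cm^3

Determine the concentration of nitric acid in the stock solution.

HNO3 + KOH → KNO3 + H2O
n(KOH) = 0.03653 × 0.07651 = 2.795 × 10^-3 mol
n(HNO3) in the aliquot = 2.795 × 10^-3 mol (1:1 ratio)
[HNO3]_dilute = 2.795 × 10^-3 / 0.02000 = 0.1397 mol/L
Dilution factor = 200.0 / 20.29 = 9.857
[HNO3]_stock = 0.1397 × 9.857 = 1.377 mol/L

1.377 mol/L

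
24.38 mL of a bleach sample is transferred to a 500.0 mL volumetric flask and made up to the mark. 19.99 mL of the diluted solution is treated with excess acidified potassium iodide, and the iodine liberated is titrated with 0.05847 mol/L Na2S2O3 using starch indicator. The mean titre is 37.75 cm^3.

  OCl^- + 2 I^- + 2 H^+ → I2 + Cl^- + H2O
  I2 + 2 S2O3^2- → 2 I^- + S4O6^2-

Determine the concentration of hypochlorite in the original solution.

n(S2O3^2-) = 0.03775 × 0.05847 = 2.207 × 10^-3 mol
n(I2) = n(S2O3^2-)/2 = 1.104 × 10^-3 mol
n(OCl^-) in the aliquot = 1.104 × 10^-3 mol (1:1 ratio)
[OCl^-]_dilute = 1.104 × 10^-3 / 0.01999 = 0.05521 mol/L
[OCl^-]_original = 0.05521 × 500.0/24.38 = 1.132 mol/L

1.132 mol/L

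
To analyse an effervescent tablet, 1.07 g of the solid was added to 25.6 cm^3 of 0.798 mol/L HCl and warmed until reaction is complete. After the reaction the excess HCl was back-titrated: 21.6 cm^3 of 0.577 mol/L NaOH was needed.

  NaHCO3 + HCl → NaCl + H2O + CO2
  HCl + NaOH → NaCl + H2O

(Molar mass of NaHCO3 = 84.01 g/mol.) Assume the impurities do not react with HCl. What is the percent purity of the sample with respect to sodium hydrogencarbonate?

62.5 %

n(HCl) added = 0.0256 × 0.798 = 0.0204 mol
n(NaOH) used in back-titration = 0.0216 × 0.577 = 0.0125 mol
n(HCl) left over = 0.0125 mol (1:1 ratio)
n(HCl) consumed by analyte = 0.0204 − 0.0125 = 7.97 × 10^-3 mol
n(NaHCO3) = 7.97 × 10^-3 mol (1:1 ratio)
mass of NaHCO3 = 7.97 × 10^-3 × 84.01 = 0.669 g
% NaHCO3 = 0.669 / 1.07 × 100 = 62.5 %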